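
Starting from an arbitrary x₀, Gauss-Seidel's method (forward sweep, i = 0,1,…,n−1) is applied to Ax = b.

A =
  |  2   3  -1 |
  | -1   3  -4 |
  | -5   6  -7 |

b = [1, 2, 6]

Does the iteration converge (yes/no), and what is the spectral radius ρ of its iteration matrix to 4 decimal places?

A = D + L + U where D = diag(2, 3, -7).
GS T = -(D+L)⁻¹U: row 0 first, T[0,1] = -(3)/(2) = -1.5000; later rows by forward substitution.
  T[0,:] = [+0.0000, -1.5000, +0.5000]
  T[1,:] = [+0.0000, -0.5000, +1.5000]
  T[2,:] = [+0.0000, +0.6429, +0.9286]
moduli |λ_i(T)| = 1.4286, 1.0000, 0.0000.
ρ = 1.4286; 1.4286 > 1 ⇒ diverges.

no, ρ = 1.4286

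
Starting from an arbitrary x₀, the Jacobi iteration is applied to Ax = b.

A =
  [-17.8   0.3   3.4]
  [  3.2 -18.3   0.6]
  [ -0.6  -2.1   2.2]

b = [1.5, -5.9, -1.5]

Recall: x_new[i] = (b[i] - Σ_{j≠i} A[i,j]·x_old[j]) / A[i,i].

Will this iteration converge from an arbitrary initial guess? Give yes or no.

A = D + L + U where D = diag(-17.8, -18.3, 2.2).
Jacobi T = -D⁻¹(L+U): T[2,1] = -(-2.1)/(2.2) = +0.9545; T[2,2] = 0.
  T[0,:] = [+0.0000, +0.0169, +0.1910]
  T[1,:] = [+0.1749, +0.0000, +0.0328]
  T[2,:] = [+0.2727, +0.9545, +0.0000]
moduli |λ_i(T)| = 0.4064, 0.2808, 0.2808.
ρ(T) = max|λ| = 0.4064; 0.4064 < 1, so it converges for any x₀.

yes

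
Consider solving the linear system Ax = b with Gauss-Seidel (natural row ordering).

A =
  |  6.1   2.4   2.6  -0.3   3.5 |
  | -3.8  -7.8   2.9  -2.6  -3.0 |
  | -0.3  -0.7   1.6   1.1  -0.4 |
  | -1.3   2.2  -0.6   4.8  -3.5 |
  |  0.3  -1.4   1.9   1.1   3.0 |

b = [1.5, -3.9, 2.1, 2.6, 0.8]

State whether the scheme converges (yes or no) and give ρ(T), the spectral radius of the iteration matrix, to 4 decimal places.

A = D + L + U where D = diag(6.1, -7.8, 1.6, 4.8, 3).
GS T = -(D+L)⁻¹U: row 0 first, T[0,2] = -(2.6)/(6.1) = -0.4262; later rows by forward substitution.
  T[0,:] = [+0.0000 -0.3934 -0.4262 +0.0492 -0.5738]
  T[1,:] = [+0.0000 +0.1917 +0.5794 -0.3573 -0.1051]
  T[2,:] = [+0.0000 +0.0101 +0.1736 -0.8346 +0.0964]
  T[3,:] = [+0.0000 -0.1931 -0.3593 +0.0728 +0.6340]
  T[4,:] = [+0.0000 +0.1932 +0.3348 +0.3302 -0.2852]
|λ(T)| sorted: 0.8540, 0.7100, 0.3331, 0.0363, 0.0000.
ρ = 0.8540; 0.8540 < 1, so it converges for any x₀.

yes, ρ = 0.8540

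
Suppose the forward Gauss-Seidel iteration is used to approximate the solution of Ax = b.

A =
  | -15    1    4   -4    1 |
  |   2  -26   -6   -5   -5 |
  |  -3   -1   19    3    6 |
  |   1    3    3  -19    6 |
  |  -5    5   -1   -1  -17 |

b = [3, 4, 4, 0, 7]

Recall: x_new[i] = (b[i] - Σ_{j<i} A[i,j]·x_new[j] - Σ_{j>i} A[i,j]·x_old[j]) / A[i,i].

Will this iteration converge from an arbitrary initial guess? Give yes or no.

yes

Write A = D+L+U with D = diag(-15, -26, 19, -19, -17).
T_GS = -(D+L)⁻¹U: row 0 first, T[0,2] = -(4)/(-15) = +0.2667; later rows by forward substitution.
  T[0,:] = [+0.0000  +0.0667  +0.2667  -0.2667  +0.0667]
  T[1,:] = [+0.0000  +0.0051  -0.2103  -0.2128  -0.1872]
  T[2,:] = [+0.0000  +0.0108  +0.0310  -0.2112  -0.3151]
  T[3,:] = [+0.0000  +0.0060  -0.0143  -0.0810  +0.2400]
  T[4,:] = [+0.0000  -0.0191  -0.1413  +0.0330  -0.0702]
eigenvalue magnitudes: 0.2546, 0.2155, 0.2155, 0.0191, 0.0000.
spectral radius ρ = 0.2546; 0.2546 < 1, so it converges for any x₀.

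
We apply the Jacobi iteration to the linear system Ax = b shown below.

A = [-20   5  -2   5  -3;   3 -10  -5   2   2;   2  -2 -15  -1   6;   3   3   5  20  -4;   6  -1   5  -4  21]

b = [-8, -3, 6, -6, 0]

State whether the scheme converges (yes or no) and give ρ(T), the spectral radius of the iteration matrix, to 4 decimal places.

Diagonal D = diag(-20, -10, -15, 20, 21); L, U strict lower/upper.
Jacobi: T = -D⁻¹(L+U), T[4,2] = -(5)/(21) = -0.2381; T[4,4] = 0.
  T[0,:] = [+0.0000 +0.2500 -0.1000 +0.2500 -0.1500]
  T[1,:] = [+0.3000 +0.0000 -0.5000 +0.2000 +0.2000]
  T[2,:] = [+0.1333 -0.1333 +0.0000 -0.0667 +0.4000]
  T[3,:] = [-0.1500 -0.1500 -0.2500 +0.0000 +0.2000]
  T[4,:] = [-0.2857 +0.0476 -0.2381 +0.1905 +0.0000]
|eigenvalues of T|: 0.5309, 0.3792, 0.3792, 0.2957, 0.0167.
ρ = 0.5309; 0.5309 < 1 ⇒ converges.

yes, ρ = 0.5309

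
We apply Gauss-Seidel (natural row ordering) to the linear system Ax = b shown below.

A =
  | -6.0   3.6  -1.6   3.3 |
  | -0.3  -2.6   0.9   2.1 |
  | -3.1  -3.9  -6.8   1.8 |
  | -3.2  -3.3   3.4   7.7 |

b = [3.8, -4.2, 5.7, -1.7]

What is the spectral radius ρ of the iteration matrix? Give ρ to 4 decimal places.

0.8606

Diagonal D = diag(-6, -2.6, -6.8, 7.7); L, U strict lower/upper.
GS T = -(D+L)⁻¹U: row 0 first, T[0,2] = -(-1.6)/(-6) = -0.2667; later rows by forward substitution.
  T[0,:] = [+0.0000 +0.6000 -0.2667 +0.5500]
  T[1,:] = [+0.0000 -0.0692 +0.3769 +0.7442]
  T[2,:] = [+0.0000 -0.2338 -0.0946 -0.4129]
  T[3,:] = [+0.0000 +0.3229 +0.0925 +0.7298]
moduli |λ_i(T)| = 0.8606, 0.1629, 0.1629, 0.0000.
spectral radius ρ = 0.8606; 0.8606 < 1 ⇒ converges.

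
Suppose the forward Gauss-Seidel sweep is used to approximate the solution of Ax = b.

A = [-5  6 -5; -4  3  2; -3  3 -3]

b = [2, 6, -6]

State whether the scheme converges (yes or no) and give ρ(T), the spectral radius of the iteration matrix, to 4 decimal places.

no, ρ = 1.2434

Let D = diag(-5, 3, -3); L, U the strict triangles.
T_GS = -(D+L)⁻¹U: row 0 first, T[0,2] = -(-5)/(-5) = -1.0000; later rows by forward substitution.
  T[0,:] = [+0.0000, +1.2000, -1.0000]
  T[1,:] = [+0.0000, +1.6000, -2.0000]
  T[2,:] = [+0.0000, +0.4000, -1.0000]
moduli |λ_i(T)| = 1.2434, 0.6434, 0.0000.
spectral radius ρ = 1.2434; 1.2434 > 1, so it fails to converge.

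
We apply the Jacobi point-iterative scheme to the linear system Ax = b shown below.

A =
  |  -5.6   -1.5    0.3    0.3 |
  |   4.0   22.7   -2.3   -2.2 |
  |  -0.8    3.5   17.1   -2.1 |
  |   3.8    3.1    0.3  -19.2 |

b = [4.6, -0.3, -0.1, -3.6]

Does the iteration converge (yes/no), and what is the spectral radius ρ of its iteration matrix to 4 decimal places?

yes, ρ = 0.2295

Diagonal D = diag(-5.6, 22.7, 17.1, -19.2); L, U strict lower/upper.
Jacobi T = -D⁻¹(L+U): T[2,3] = -(-2.1)/(17.1) = +0.1228; T[2,2] = 0.
  T[0,:] = [+0.0000 -0.2679 +0.0536 +0.0536]
  T[1,:] = [-0.1762 +0.0000 +0.1013 +0.0969]
  T[2,:] = [+0.0468 -0.2047 +0.0000 +0.1228]
  T[3,:] = [+0.1979 +0.1615 +0.0156 +0.0000]
|λ(T)| sorted: 0.2295, 0.1867, 0.1867, 0.1144.
spectral radius ρ = 0.2295; 0.2295 < 1 ⇒ converges.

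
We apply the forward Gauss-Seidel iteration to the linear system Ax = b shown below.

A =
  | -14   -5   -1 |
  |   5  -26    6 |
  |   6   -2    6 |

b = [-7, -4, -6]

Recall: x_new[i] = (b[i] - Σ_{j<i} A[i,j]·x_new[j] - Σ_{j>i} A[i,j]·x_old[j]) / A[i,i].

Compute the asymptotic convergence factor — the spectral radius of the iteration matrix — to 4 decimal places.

A = D + L + U where D = diag(-14, -26, 6).
GS T = -(D+L)⁻¹U: row 0 first, T[0,2] = -(-1)/(-14) = -0.0714; later rows by forward substitution.
  T[0,:] = [+0.0000 -0.3571 -0.0714]
  T[1,:] = [+0.0000 -0.0687 +0.2170]
  T[2,:] = [+0.0000 +0.3342 +0.1438]
|λ(T)| sorted: 0.3271, 0.2520, 0.0000.
ρ = 0.3271; 0.3271 < 1: convergent.

0.3271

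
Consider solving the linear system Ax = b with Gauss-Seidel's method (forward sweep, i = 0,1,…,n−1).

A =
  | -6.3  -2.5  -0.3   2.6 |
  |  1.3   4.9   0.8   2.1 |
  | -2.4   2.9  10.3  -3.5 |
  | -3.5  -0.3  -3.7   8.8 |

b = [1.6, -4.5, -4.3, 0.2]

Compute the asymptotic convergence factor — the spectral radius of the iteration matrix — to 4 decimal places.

0.6509

Write A = D+L+U with D = diag(-6.3, 4.9, 10.3, 8.8).
T_GS = -(D+L)⁻¹U: row 0 first, T[0,3] = -(2.6)/(-6.3) = +0.4127; later rows by forward substitution.
  T[0,:] = [+0.0000 -0.3968 -0.0476 +0.4127]
  T[1,:] = [+0.0000 +0.1053 -0.1506 -0.5381]
  T[2,:] = [+0.0000 -0.1221 +0.0313 +0.5875]
  T[3,:] = [+0.0000 -0.2056 -0.0109 +0.3928]
eigenvalue magnitudes: 0.6509, 0.1160, 0.1160, 0.0000.
spectral radius ρ = 0.6509; 0.6509 < 1 ⇒ converges.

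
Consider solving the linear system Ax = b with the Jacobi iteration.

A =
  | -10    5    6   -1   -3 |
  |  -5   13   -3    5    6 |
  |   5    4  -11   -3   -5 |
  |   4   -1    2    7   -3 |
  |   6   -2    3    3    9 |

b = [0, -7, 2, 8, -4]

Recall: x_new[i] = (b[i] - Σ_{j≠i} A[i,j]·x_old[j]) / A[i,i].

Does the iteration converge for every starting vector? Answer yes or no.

Let D = diag(-10, 13, -11, 7, 9); L, U the strict triangles.
T_J = -D⁻¹(L+U): T[2,1] = -(4)/(-11) = +0.3636; T[2,2] = 0.
  T[0,:] = [+0.0000 +0.5000 +0.6000 -0.1000 -0.3000]
  T[1,:] = [+0.3846 +0.0000 +0.2308 -0.3846 -0.4615]
  T[2,:] = [+0.4545 +0.3636 +0.0000 -0.2727 -0.4545]
  T[3,:] = [-0.5714 +0.1429 -0.2857 +0.0000 +0.4286]
  T[4,:] = [-0.6667 +0.2222 -0.3333 -0.3333 +0.0000]
|λ(T)| sorted: 1.2286, 0.5721, 0.5721, 0.3669, 0.1967.
spectral radius ρ = 1.2286; 1.2286 > 1: divergent.

no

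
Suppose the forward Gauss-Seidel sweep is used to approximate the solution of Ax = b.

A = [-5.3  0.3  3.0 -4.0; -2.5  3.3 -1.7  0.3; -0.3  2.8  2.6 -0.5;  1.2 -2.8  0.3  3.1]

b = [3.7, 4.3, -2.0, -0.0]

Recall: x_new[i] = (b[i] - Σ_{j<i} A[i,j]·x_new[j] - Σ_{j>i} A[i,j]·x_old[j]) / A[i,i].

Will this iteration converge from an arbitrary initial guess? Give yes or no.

Write A = D+L+U with D = diag(-5.3, 3.3, 2.6, 3.1).
GS T = -(D+L)⁻¹U: row 0 first, T[0,1] = -(0.3)/(-5.3) = +0.0566; later rows by forward substitution.
  T[0,:] = [+0.0000  +0.0566  +0.5660  -0.7547]
  T[1,:] = [+0.0000  +0.0429  +0.9440  -0.6627]
  T[2,:] = [+0.0000  -0.0396  -0.9513  +0.8189]
  T[3,:] = [+0.0000  +0.0207  +0.7256  -0.3856]
eigenvalue magnitudes: 1.4555, 0.1516, 0.0098, 0.0000.
ρ(T) = max|λ| = 1.4555; 1.4555 > 1 ⇒ diverges.

no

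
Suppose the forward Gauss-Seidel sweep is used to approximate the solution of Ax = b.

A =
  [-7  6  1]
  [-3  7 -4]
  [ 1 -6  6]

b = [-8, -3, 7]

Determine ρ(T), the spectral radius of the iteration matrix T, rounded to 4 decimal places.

Let D = diag(-7, 7, 6); L, U the strict triangles.
GS T = -(D+L)⁻¹U: row 0 first, T[0,2] = -(1)/(-7) = +0.1429; later rows by forward substitution.
  T[0,:] = [+0.0000  +0.8571  +0.1429]
  T[1,:] = [+0.0000  +0.3673  +0.6327]
  T[2,:] = [+0.0000  +0.2245  +0.6088]
|λ(T)| sorted: 0.8838, 0.0924, 0.0000.
spectral radius ρ = 0.8838; 0.8838 < 1 ⇒ converges.

0.8838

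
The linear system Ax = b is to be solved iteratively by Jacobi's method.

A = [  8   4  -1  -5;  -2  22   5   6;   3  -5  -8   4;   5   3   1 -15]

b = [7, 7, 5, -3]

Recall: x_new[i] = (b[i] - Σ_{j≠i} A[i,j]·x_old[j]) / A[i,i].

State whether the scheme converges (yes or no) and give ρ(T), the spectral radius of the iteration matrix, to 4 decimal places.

Split A = D + L + U, D = diag(8, 22, -8, -15).
Jacobi: T = -D⁻¹(L+U), T[1,2] = -(5)/(22) = -0.2273; T[1,1] = 0.
  T[0,:] = [+0.0000, -0.5000, +0.1250, +0.6250]
  T[1,:] = [+0.0909, +0.0000, -0.2273, -0.2727]
  T[2,:] = [+0.3750, -0.6250, +0.0000, +0.5000]
  T[3,:] = [+0.3333, +0.2000, +0.0667, +0.0000]
|roots of det(T-λI)|: 0.6950, 0.4432, 0.4432, 0.0583.
spectral radius ρ = 0.6950; 0.6950 < 1 ⇒ converges.

yes, ρ = 0.6950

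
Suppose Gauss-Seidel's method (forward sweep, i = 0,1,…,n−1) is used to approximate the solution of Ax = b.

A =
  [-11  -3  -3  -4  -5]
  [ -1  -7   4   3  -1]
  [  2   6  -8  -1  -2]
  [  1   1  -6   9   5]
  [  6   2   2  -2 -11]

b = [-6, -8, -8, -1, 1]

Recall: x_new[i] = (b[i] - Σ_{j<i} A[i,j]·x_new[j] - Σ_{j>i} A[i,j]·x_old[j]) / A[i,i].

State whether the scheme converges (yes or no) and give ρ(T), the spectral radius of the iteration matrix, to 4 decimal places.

Let D = diag(-11, -7, -8, 9, -11); L, U the strict triangles.
GS T = -(D+L)⁻¹U: row 0 first, T[0,4] = -(-5)/(-11) = -0.4545; later rows by forward substitution.
  T[0,:] = [+0.0000  -0.2727  -0.2727  -0.3636  -0.4545]
  T[1,:] = [+0.0000  +0.0390  +0.6104  +0.4805  -0.0779]
  T[2,:] = [+0.0000  -0.0390  +0.3896  +0.1445  -0.4221]
  T[3,:] = [+0.0000  -0.0000  +0.2222  +0.0833  -0.7778]
  T[4,:] = [+0.0000  -0.1488  -0.0073  -0.0999  -0.1974]
eigenvalue magnitudes: 0.6523, 0.3252, 0.3252, 0.0856, 0.0000.
ρ = 0.6523; 0.6523 < 1: convergent.

yes, ρ = 0.6523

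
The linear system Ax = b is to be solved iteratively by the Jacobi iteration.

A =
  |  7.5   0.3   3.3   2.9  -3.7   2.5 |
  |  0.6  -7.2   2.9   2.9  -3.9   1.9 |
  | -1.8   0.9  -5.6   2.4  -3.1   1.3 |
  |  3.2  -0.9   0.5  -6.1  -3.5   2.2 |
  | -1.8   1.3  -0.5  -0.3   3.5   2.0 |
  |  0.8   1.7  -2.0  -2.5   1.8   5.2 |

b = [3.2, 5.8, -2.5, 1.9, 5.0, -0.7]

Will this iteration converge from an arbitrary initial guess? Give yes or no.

no

A = D + L + U where D = diag(7.5, -7.2, -5.6, -6.1, 3.5, 5.2).
T_J = -D⁻¹(L+U): T[0,1] = -(0.3)/(7.5) = -0.0400; T[0,0] = 0.
  T[0,:] = [+0.0000, -0.0400, -0.4400, -0.3867, +0.4933, -0.3333]
  T[1,:] = [+0.0833, +0.0000, +0.4028, +0.4028, -0.5417, +0.2639]
  T[2,:] = [-0.3214, +0.1607, +0.0000, +0.4286, -0.5536, +0.2321]
  T[3,:] = [+0.5246, -0.1475, +0.0820, +0.0000, -0.5738, +0.3607]
  T[4,:] = [+0.5143, -0.3714, +0.1429, +0.0857, +0.0000, -0.5714]
  T[5,:] = [-0.1538, -0.3269, +0.3846, +0.4808, -0.3462, +0.0000]
moduli |λ_i(T)| = 1.1301, 0.5461, 0.5461, 0.4729, 0.0476, 0.0476.
ρ(T) = max|λ| = 1.1301; 1.1301 > 1: divergent.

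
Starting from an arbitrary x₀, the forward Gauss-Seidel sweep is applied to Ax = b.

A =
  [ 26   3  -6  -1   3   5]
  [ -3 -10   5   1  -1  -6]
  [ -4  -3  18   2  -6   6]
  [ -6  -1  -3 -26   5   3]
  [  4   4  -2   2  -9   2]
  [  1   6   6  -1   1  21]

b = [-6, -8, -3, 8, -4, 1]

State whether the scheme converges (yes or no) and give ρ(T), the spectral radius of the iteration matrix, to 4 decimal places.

Let D = diag(26, -10, 18, -26, -9, 21); L, U the strict triangles.
GS T = -(D+L)⁻¹U: row 0 first, T[0,5] = -(5)/(26) = -0.1923; later rows by forward substitution.
  T[0,:] = [+0.0000 -0.1154 +0.2308 +0.0385 -0.1154 -0.1923]
  T[1,:] = [+0.0000 +0.0346 +0.4308 +0.0885 -0.0654 -0.5423]
  T[2,:] = [+0.0000 -0.0199 +0.1231 -0.0878 +0.2968 -0.4665]
  T[3,:] = [+0.0000 +0.0276 -0.0840 -0.0021 +0.1872 +0.2344]
  T[4,:] = [+0.0000 -0.0254 +0.2480 +0.0754 -0.1047 +0.0515]
  T[5,:] = [+0.0000 +0.0038 -0.1850 -0.0057 -0.0467 +0.3061]
|eigenvalues of T|: 0.5477, 0.3839, 0.0973, 0.0973, 0.0066, 0.0000.
ρ = 0.5477; 0.5477 < 1 ⇒ converges.

yes, ρ = 0.5477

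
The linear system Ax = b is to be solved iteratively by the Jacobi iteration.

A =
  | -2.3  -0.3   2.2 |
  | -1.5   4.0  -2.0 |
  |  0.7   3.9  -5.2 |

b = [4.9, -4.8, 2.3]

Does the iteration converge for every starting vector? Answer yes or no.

Diagonal D = diag(-2.3, 4, -5.2); L, U strict lower/upper.
Jacobi T = -D⁻¹(L+U): T[0,1] = -(-0.3)/(-2.3) = -0.1304; T[0,0] = 0.
  T[0,:] = [+0.0000, -0.1304, +0.9565]
  T[1,:] = [+0.3750, +0.0000, +0.5000]
  T[2,:] = [+0.1346, +0.7500, +0.0000]
moduli |λ_i(T)| = 0.8686, 0.5474, 0.5474.
spectral radius ρ = 0.8686; 0.8686 < 1, so it converges for any x₀.

yes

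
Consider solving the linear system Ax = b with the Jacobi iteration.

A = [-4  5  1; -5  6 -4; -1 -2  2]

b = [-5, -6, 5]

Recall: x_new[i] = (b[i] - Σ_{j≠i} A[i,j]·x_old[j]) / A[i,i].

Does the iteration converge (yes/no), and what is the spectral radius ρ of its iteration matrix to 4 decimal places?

no, ρ = 1.5000

Diagonal D = diag(-4, 6, 2); L, U strict lower/upper.
Jacobi: T = -D⁻¹(L+U), T[2,1] = -(-2)/(2) = +1.0000; T[2,2] = 0.
  T[0,:] = [+0.0000  +1.2500  +0.2500]
  T[1,:] = [+0.8333  +0.0000  +0.6667]
  T[2,:] = [+0.5000  +1.0000  +0.0000]
eigenvalue magnitudes: 1.5000, 1.1319, 0.3681.
spectral radius ρ = 1.5000; 1.5000 > 1 ⇒ diverges.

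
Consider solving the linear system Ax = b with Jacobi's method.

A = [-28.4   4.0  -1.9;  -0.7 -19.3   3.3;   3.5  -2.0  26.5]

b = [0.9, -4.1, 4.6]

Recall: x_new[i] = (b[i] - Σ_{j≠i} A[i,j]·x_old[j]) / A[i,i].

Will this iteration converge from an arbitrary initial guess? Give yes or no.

Split A = D + L + U, D = diag(-28.4, -19.3, 26.5).
Jacobi T = -D⁻¹(L+U): T[2,1] = -(-2)/(26.5) = +0.0755; T[2,2] = 0.
  T[0,:] = [+0.0000 +0.1408 -0.0669]
  T[1,:] = [-0.0363 +0.0000 +0.1710]
  T[2,:] = [-0.1321 +0.0755 +0.0000]
|eigenvalues of T|: 0.1820, 0.1284, 0.1284.
ρ(T) = max|λ| = 0.1820; 0.1820 < 1 ⇒ converges.

yes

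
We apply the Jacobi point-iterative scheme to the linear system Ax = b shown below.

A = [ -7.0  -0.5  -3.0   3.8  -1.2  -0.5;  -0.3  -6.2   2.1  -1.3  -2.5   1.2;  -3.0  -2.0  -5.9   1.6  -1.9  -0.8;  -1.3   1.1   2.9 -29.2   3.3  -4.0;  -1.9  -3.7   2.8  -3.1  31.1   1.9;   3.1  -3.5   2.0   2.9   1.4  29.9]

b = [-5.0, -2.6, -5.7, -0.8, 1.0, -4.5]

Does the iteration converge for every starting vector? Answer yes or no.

yes

Write A = D+L+U with D = diag(-7, -6.2, -5.9, -29.2, 31.1, 29.9).
T_J = -D⁻¹(L+U): T[5,4] = -(1.4)/(29.9) = -0.0468; T[5,5] = 0.
  T[0,:] = [+0.0000 -0.0714 -0.4286 +0.5429 -0.1714 -0.0714]
  T[1,:] = [-0.0484 +0.0000 +0.3387 -0.2097 -0.4032 +0.1935]
  T[2,:] = [-0.5085 -0.3390 +0.0000 +0.2712 -0.3220 -0.1356]
  T[3,:] = [-0.0445 +0.0377 +0.0993 +0.0000 +0.1130 -0.1370]
  T[4,:] = [+0.0611 +0.1190 -0.0900 +0.0997 +0.0000 -0.0611]
  T[5,:] = [-0.1037 +0.1171 -0.0669 -0.0970 -0.0468 +0.0000]
|roots of det(T-λI)|: 0.4631, 0.2530, 0.1856, 0.1856, 0.0983, 0.0983.
ρ = 0.4631; 0.4631 < 1: convergent.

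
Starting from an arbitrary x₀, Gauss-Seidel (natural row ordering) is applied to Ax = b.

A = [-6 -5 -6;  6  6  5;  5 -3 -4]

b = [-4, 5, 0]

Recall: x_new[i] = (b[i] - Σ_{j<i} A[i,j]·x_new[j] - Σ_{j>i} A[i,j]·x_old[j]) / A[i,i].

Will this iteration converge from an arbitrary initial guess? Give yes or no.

Diagonal D = diag(-6, 6, -4); L, U strict lower/upper.
GS T = -(D+L)⁻¹U: row 0 first, T[0,1] = -(-5)/(-6) = -0.8333; later rows by forward substitution.
  T[0,:] = [+0.0000 -0.8333 -1.0000]
  T[1,:] = [+0.0000 +0.8333 +0.1667]
  T[2,:] = [+0.0000 -1.6667 -1.3750]
|λ(T)| sorted: 1.2411, 0.6994, 0.0000.
ρ = 1.2411; 1.2411 > 1, so it fails to converge.

no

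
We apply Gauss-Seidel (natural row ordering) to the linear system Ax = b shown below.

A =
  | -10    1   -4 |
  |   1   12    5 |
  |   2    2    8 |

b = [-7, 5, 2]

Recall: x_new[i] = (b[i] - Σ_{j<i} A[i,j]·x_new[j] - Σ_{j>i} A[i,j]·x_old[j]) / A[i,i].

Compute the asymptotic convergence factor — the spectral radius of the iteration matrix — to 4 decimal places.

0.2323

Let D = diag(-10, 12, 8); L, U the strict triangles.
GS T = -(D+L)⁻¹U: row 0 first, T[0,1] = -(1)/(-10) = +0.1000; later rows by forward substitution.
  T[0,:] = [+0.0000  +0.1000  -0.4000]
  T[1,:] = [+0.0000  -0.0083  -0.3833]
  T[2,:] = [+0.0000  -0.0229  +0.1958]
eigenvalue magnitudes: 0.2323, 0.0448, 0.0000.
ρ = 0.2323; 0.2323 < 1: convergent.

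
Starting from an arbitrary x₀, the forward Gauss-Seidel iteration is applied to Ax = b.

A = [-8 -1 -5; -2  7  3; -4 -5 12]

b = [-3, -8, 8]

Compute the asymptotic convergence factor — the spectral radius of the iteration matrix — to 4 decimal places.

0.5307

Let D = diag(-8, 7, 12); L, U the strict triangles.
Gauss-Seidel: T = -(D+L)⁻¹U, row 0 first, T[0,1] = -(-1)/(-8) = -0.1250; later rows by forward substitution.
  T[0,:] = [+0.0000  -0.1250  -0.6250]
  T[1,:] = [+0.0000  -0.0357  -0.6071]
  T[2,:] = [+0.0000  -0.0565  -0.4613]
|λ(T)| sorted: 0.5307, 0.0336, 0.0000.
spectral radius ρ = 0.5307; 0.5307 < 1, so it converges for any x₀.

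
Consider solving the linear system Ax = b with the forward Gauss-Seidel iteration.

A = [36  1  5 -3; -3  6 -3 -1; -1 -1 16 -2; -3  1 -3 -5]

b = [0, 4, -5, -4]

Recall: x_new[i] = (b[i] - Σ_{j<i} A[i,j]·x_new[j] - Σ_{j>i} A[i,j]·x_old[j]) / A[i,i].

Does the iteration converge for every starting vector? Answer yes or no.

yes

A = D + L + U where D = diag(36, 6, 16, -5).
T_GS = -(D+L)⁻¹U: row 0 first, T[0,2] = -(5)/(36) = -0.1389; later rows by forward substitution.
  T[0,:] = [+0.0000  -0.0278  -0.1389  +0.0833]
  T[1,:] = [+0.0000  -0.0139  +0.4306  +0.2083]
  T[2,:] = [+0.0000  -0.0026  +0.0182  +0.1432]
  T[3,:] = [+0.0000  +0.0155  +0.1585  -0.0943]
|λ(T)| sorted: 0.1936, 0.1417, 0.0380, 0.0000.
ρ = 0.1936; 0.1936 < 1: convergent.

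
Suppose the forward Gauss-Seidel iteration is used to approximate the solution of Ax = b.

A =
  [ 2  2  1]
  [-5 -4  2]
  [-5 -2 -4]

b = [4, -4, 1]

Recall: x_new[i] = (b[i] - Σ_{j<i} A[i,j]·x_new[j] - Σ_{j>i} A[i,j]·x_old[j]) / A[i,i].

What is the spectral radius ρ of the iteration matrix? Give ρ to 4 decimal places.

1.6837

Write A = D+L+U with D = diag(2, -4, -4).
T_GS = -(D+L)⁻¹U: row 0 first, T[0,1] = -(2)/(2) = -1.0000; later rows by forward substitution.
  T[0,:] = [+0.0000 -1.0000 -0.5000]
  T[1,:] = [+0.0000 +1.2500 +1.1250]
  T[2,:] = [+0.0000 +0.6250 +0.0625]
eigenvalue magnitudes: 1.6837, 0.3712, 0.0000.
ρ = 1.6837; 1.6837 > 1: divergent.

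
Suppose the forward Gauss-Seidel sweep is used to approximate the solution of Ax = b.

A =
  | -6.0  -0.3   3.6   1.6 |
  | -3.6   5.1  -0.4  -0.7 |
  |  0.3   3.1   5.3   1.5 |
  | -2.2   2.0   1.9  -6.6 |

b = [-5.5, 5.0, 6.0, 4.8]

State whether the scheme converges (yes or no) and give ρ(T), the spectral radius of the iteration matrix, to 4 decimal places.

Let D = diag(-6, 5.1, 5.3, -6.6); L, U the strict triangles.
GS T = -(D+L)⁻¹U: row 0 first, T[0,1] = -(-0.3)/(-6) = -0.0500; later rows by forward substitution.
  T[0,:] = [+0.0000, -0.0500, +0.6000, +0.2667]
  T[1,:] = [+0.0000, -0.0353, +0.5020, +0.3255]
  T[2,:] = [+0.0000, +0.0235, -0.3276, -0.4885]
  T[3,:] = [+0.0000, +0.0127, -0.1422, -0.1309]
eigenvalue magnitudes: 0.5434, 0.0261, 0.0261, 0.0000.
ρ(T) = max|λ| = 0.5434; 0.5434 < 1: convergent.

yes, ρ = 0.5434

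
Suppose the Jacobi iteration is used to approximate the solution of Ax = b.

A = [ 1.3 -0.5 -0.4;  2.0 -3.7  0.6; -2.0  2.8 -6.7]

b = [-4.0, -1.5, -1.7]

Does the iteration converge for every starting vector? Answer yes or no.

yes

Diagonal D = diag(1.3, -3.7, -6.7); L, U strict lower/upper.
Jacobi: T = -D⁻¹(L+U), T[0,1] = -(-0.5)/(1.3) = +0.3846; T[0,0] = 0.
  T[0,:] = [+0.0000 +0.3846 +0.3077]
  T[1,:] = [+0.5405 +0.0000 +0.1622]
  T[2,:] = [-0.2985 +0.4179 +0.0000]
|λ(T)| sorted: 0.5291, 0.3101, 0.3101.
spectral radius ρ = 0.5291; 0.5291 < 1 ⇒ converges.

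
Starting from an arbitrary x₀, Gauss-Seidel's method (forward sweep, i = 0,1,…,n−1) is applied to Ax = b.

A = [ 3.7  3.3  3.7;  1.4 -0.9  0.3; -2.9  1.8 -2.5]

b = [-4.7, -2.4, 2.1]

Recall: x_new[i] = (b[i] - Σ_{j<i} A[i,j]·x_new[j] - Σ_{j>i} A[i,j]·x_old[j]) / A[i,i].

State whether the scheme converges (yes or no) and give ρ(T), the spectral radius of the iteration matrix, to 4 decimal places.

Diagonal D = diag(3.7, -0.9, -2.5); L, U strict lower/upper.
T_GS = -(D+L)⁻¹U: row 0 first, T[0,1] = -(3.3)/(3.7) = -0.8919; later rows by forward substitution.
  T[0,:] = [+0.0000 -0.8919 -1.0000]
  T[1,:] = [+0.0000 -1.3874 -1.2222]
  T[2,:] = [+0.0000 +0.0357 +0.2800]
|λ(T)| sorted: 1.3608, 0.2534, 0.0000.
ρ = 1.3608; 1.3608 > 1 ⇒ diverges.

no, ρ = 1.3608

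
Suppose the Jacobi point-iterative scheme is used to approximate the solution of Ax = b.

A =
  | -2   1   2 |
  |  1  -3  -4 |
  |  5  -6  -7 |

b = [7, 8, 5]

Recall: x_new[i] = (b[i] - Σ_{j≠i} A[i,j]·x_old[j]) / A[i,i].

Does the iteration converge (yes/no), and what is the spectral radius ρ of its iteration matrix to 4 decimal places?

no, ρ = 1.5828

Write A = D+L+U with D = diag(-2, -3, -7).
Jacobi: T = -D⁻¹(L+U), T[2,0] = -(5)/(-7) = +0.7143; T[2,2] = 0.
  T[0,:] = [+0.0000  +0.5000  +1.0000]
  T[1,:] = [+0.3333  +0.0000  -1.3333]
  T[2,:] = [+0.7143  -0.8571  +0.0000]
|λ(T)| sorted: 1.5828, 1.1721, 0.4107.
ρ = 1.5828; 1.5828 > 1, so it fails to converge.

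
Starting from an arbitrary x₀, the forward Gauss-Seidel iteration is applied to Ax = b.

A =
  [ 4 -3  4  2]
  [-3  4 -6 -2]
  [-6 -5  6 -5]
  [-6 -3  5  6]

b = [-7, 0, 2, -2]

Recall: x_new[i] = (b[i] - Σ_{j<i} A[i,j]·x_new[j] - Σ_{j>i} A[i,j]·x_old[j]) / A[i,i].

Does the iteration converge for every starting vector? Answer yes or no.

no

Write A = D+L+U with D = diag(4, 4, 6, 6).
GS T = -(D+L)⁻¹U: row 0 first, T[0,2] = -(4)/(4) = -1.0000; later rows by forward substitution.
  T[0,:] = [+0.0000, +0.7500, -1.0000, -0.5000]
  T[1,:] = [+0.0000, +0.5625, +0.7500, +0.1250]
  T[2,:] = [+0.0000, +1.2188, -0.3750, +0.4375]
  T[3,:] = [+0.0000, +0.0156, -0.3125, -0.8021]
|roots of det(T-λI)|: 1.1297, 0.9110, 0.9110, 0.0000.
ρ = 1.1297; 1.1297 > 1, so it fails to converge.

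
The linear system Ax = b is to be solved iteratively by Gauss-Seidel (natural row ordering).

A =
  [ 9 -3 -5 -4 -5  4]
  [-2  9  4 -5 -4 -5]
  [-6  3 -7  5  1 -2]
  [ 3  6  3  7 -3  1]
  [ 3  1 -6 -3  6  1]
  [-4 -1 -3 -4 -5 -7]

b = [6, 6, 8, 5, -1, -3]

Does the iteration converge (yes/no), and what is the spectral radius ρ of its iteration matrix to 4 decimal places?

Split A = D + L + U, D = diag(9, 9, -7, 7, 6, -7).
T_GS = -(D+L)⁻¹U: row 0 first, T[0,4] = -(-5)/(9) = +0.5556; later rows by forward substitution.
  T[0,:] = [+0.0000, +0.3333, +0.5556, +0.4444, +0.5556, -0.4444]
  T[1,:] = [+0.0000, +0.0741, -0.3210, +0.6543, +0.5679, +0.4568]
  T[2,:] = [+0.0000, -0.2540, -0.6138, +0.6138, -0.0899, +0.2910]
  T[3,:] = [+0.0000, -0.0975, +0.3001, -1.0144, -0.2577, -0.4686]
  T[4,:] = [+0.0000, -0.4817, -0.6880, -0.2247, -0.5912, +0.0361]
  T[5,:] = [+0.0000, +0.3076, +0.3114, +0.1297, +0.2096, +0.3060]
eigenvalue magnitudes: 1.2718, 0.6438, 0.3876, 0.3502, 0.0389, 0.0000.
spectral radius ρ = 1.2718; 1.2718 > 1, so it fails to converge.

no, ρ = 1.2718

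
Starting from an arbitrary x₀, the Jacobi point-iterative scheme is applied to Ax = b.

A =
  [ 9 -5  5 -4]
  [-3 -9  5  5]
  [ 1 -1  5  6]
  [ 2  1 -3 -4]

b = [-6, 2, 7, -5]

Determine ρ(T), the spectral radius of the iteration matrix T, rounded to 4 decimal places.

Write A = D+L+U with D = diag(9, -9, 5, -4).
T_J = -D⁻¹(L+U): T[3,2] = -(-3)/(-4) = -0.7500; T[3,3] = 0.
  T[0,:] = [+0.0000 +0.5556 -0.5556 +0.4444]
  T[1,:] = [-0.3333 +0.0000 +0.5556 +0.5556]
  T[2,:] = [-0.2000 +0.2000 +0.0000 -1.2000]
  T[3,:] = [+0.5000 +0.2500 -0.7500 +0.0000]
moduli |λ_i(T)| = 1.1994, 0.9785, 0.4070, 0.1861.
ρ(T) = max|λ| = 1.1994; 1.1994 > 1, so it fails to converge.

1.1994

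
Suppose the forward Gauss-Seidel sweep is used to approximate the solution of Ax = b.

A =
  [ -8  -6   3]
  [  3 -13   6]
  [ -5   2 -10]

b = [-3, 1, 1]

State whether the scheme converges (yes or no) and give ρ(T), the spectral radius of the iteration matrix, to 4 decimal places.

yes, ρ = 0.5600

Split A = D + L + U, D = diag(-8, -13, -10).
Gauss-Seidel: T = -(D+L)⁻¹U, row 0 first, T[0,1] = -(-6)/(-8) = -0.7500; later rows by forward substitution.
  T[0,:] = [+0.0000, -0.7500, +0.3750]
  T[1,:] = [+0.0000, -0.1731, +0.5481]
  T[2,:] = [+0.0000, +0.3404, -0.0779]
|roots of det(T-λI)|: 0.5600, 0.3091, 0.0000.
spectral radius ρ = 0.5600; 0.5600 < 1, so it converges for any x₀.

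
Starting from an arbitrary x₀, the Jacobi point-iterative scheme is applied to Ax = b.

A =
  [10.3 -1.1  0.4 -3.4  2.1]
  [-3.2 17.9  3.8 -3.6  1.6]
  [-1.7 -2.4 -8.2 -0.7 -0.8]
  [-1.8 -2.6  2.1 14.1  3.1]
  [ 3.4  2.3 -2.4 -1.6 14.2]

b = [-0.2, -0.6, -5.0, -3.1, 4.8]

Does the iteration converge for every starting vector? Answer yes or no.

Let D = diag(10.3, 17.9, -8.2, 14.1, 14.2); L, U the strict triangles.
Jacobi: T = -D⁻¹(L+U), T[0,2] = -(0.4)/(10.3) = -0.0388; T[0,0] = 0.
  T[0,:] = [+0.0000 +0.1068 -0.0388 +0.3301 -0.2039]
  T[1,:] = [+0.1788 +0.0000 -0.2123 +0.2011 -0.0894]
  T[2,:] = [-0.2073 -0.2927 +0.0000 -0.0854 -0.0976]
  T[3,:] = [+0.1277 +0.1844 -0.1489 +0.0000 -0.2199]
  T[4,:] = [-0.2394 -0.1620 +0.1690 +0.1127 +0.0000]
|λ(T)| sorted: 0.6107, 0.2777, 0.2777, 0.2536, 0.0059.
ρ(T) = max|λ| = 0.6107; 0.6107 < 1: convergent.

yes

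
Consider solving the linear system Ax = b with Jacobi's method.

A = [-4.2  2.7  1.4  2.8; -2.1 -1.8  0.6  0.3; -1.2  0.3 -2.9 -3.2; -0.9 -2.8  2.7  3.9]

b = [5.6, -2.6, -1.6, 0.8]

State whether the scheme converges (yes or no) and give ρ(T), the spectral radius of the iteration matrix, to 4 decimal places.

Diagonal D = diag(-4.2, -1.8, -2.9, 3.9); L, U strict lower/upper.
Jacobi T = -D⁻¹(L+U): T[0,1] = -(2.7)/(-4.2) = +0.6429; T[0,0] = 0.
  T[0,:] = [+0.0000 +0.6429 +0.3333 +0.6667]
  T[1,:] = [-1.1667 +0.0000 +0.3333 +0.1667]
  T[2,:] = [-0.4138 +0.1034 +0.0000 -1.1034]
  T[3,:] = [+0.2308 +0.7179 -0.6923 +0.0000]
|roots of det(T-λI)|: 1.2087, 0.9674, 0.9674, 0.7597.
ρ = 1.2087; 1.2087 > 1, so it fails to converge.

no, ρ = 1.2087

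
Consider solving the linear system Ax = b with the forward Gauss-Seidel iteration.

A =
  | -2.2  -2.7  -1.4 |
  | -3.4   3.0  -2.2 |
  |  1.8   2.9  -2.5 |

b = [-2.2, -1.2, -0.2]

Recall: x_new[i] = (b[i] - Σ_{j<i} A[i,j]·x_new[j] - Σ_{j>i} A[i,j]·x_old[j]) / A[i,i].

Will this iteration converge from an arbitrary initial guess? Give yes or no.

no

Write A = D+L+U with D = diag(-2.2, 3, -2.5).
GS T = -(D+L)⁻¹U: row 0 first, T[0,1] = -(-2.7)/(-2.2) = -1.2273; later rows by forward substitution.
  T[0,:] = [+0.0000, -1.2273, -0.6364]
  T[1,:] = [+0.0000, -1.3909, +0.0121]
  T[2,:] = [+0.0000, -2.4971, -0.4441]
eigenvalue magnitudes: 1.3578, 0.4772, 0.0000.
ρ(T) = max|λ| = 1.3578; 1.3578 > 1, so it fails to converge.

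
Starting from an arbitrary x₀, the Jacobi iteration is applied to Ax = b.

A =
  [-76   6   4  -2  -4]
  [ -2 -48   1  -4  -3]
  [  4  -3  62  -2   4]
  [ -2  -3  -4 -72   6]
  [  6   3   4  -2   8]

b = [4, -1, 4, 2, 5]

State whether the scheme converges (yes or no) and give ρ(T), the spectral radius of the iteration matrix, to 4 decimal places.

yes, ρ = 0.3802

Diagonal D = diag(-76, -48, 62, -72, 8); L, U strict lower/upper.
Jacobi T = -D⁻¹(L+U): T[3,2] = -(-4)/(-72) = -0.0556; T[3,3] = 0.
  T[0,:] = [+0.0000 +0.0789 +0.0526 -0.0263 -0.0526]
  T[1,:] = [-0.0417 +0.0000 +0.0208 -0.0833 -0.0625]
  T[2,:] = [-0.0645 +0.0484 +0.0000 +0.0323 -0.0645]
  T[3,:] = [-0.0278 -0.0417 -0.0556 +0.0000 +0.0833]
  T[4,:] = [-0.7500 -0.3750 -0.5000 +0.2500 +0.0000]
|eigenvalues of T|: 0.3802, 0.2882, 0.0697, 0.0697, 0.0052.
ρ = 0.3802; 0.3802 < 1 ⇒ converges.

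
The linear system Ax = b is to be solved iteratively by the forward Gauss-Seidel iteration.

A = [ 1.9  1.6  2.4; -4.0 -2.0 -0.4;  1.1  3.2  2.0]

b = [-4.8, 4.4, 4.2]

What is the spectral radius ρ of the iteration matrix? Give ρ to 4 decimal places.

1.2702

Write A = D+L+U with D = diag(1.9, -2, 2).
T_GS = -(D+L)⁻¹U: row 0 first, T[0,2] = -(2.4)/(1.9) = -1.2632; later rows by forward substitution.
  T[0,:] = [+0.0000, -0.8421, -1.2632]
  T[1,:] = [+0.0000, +1.6842, +2.3263]
  T[2,:] = [+0.0000, -2.2316, -3.0274]
eigenvalue magnitudes: 1.2702, 0.0729, 0.0000.
ρ = 1.2702; 1.2702 > 1, so it fails to converge.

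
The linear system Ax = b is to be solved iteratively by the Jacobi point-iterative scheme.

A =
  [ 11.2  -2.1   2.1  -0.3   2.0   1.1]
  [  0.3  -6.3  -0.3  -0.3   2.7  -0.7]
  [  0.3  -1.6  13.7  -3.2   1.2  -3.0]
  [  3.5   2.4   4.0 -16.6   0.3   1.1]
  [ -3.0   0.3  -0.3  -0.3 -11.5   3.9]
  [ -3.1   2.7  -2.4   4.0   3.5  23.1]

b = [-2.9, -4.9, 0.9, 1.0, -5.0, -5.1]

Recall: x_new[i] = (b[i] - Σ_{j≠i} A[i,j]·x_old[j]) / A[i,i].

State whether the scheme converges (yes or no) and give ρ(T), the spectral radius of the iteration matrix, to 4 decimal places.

Let D = diag(11.2, -6.3, 13.7, -16.6, -11.5, 23.1); L, U the strict triangles.
Jacobi T = -D⁻¹(L+U): T[4,0] = -(-3)/(-11.5) = -0.2609; T[4,4] = 0.
  T[0,:] = [+0.0000  +0.1875  -0.1875  +0.0268  -0.1786  -0.0982]
  T[1,:] = [+0.0476  +0.0000  -0.0476  -0.0476  +0.4286  -0.1111]
  T[2,:] = [-0.0219  +0.1168  +0.0000  +0.2336  -0.0876  +0.2190]
  T[3,:] = [+0.2108  +0.1446  +0.2410  +0.0000  +0.0181  +0.0663]
  T[4,:] = [-0.2609  +0.0261  -0.0261  -0.0261  +0.0000  +0.3391]
  T[5,:] = [+0.1342  -0.1169  +0.1039  -0.1732  -0.1515  +0.0000]
eigenvalue magnitudes: 0.5045, 0.3671, 0.3671, 0.2089, 0.2089, 0.1632.
ρ(T) = max|λ| = 0.5045; 0.5045 < 1: convergent.

yes, ρ = 0.5045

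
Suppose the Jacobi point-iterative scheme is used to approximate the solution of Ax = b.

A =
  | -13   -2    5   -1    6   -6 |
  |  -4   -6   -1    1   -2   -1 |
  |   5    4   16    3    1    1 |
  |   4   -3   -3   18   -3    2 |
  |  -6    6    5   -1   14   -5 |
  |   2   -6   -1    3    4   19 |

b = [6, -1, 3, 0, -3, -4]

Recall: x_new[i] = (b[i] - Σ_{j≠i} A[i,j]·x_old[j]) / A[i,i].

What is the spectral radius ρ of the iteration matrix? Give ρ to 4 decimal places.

Split A = D + L + U, D = diag(-13, -6, 16, 18, 14, 19).
T_J = -D⁻¹(L+U): T[1,0] = -(-4)/(-6) = -0.6667; T[1,1] = 0.
  T[0,:] = [+0.0000  -0.1538  +0.3846  -0.0769  +0.4615  -0.4615]
  T[1,:] = [-0.6667  +0.0000  -0.1667  +0.1667  -0.3333  -0.1667]
  T[2,:] = [-0.3125  -0.2500  +0.0000  -0.1875  -0.0625  -0.0625]
  T[3,:] = [-0.2222  +0.1667  +0.1667  +0.0000  +0.1667  -0.1111]
  T[4,:] = [+0.4286  -0.4286  -0.3571  +0.0714  +0.0000  +0.3571]
  T[5,:] = [-0.1053  +0.3158  +0.0526  -0.1579  -0.2105  +0.0000]
eigenvalue magnitudes: 0.8232, 0.6033, 0.6033, 0.1495, 0.1495, 0.1335.
ρ(T) = max|λ| = 0.8232; 0.8232 < 1 ⇒ converges.

0.8232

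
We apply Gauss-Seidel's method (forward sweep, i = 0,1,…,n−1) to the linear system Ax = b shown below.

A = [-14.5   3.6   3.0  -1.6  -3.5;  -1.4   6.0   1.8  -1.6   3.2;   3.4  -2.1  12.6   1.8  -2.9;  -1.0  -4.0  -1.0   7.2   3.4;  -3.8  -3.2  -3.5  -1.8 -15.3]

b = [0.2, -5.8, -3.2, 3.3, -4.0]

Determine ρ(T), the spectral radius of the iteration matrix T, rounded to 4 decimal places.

Split A = D + L + U, D = diag(-14.5, 6, 12.6, 7.2, -15.3).
T_GS = -(D+L)⁻¹U: row 0 first, T[0,1] = -(3.6)/(-14.5) = +0.2483; later rows by forward substitution.
  T[0,:] = [+0.0000 +0.2483 +0.2069 -0.1103 -0.2414]
  T[1,:] = [+0.0000 +0.0579 -0.2517 +0.2409 -0.5897]
  T[2,:] = [+0.0000 -0.0573 -0.0978 -0.0729 +0.1970]
  T[3,:] = [+0.0000 +0.0587 -0.1247 +0.1084 -0.8060]
  T[4,:] = [+0.0000 -0.0676 +0.0383 -0.0191 +0.2330]
|eigenvalues of T|: 0.5269, 0.1649, 0.1198, 0.1198, 0.0000.
spectral radius ρ = 0.5269; 0.5269 < 1 ⇒ converges.

0.5269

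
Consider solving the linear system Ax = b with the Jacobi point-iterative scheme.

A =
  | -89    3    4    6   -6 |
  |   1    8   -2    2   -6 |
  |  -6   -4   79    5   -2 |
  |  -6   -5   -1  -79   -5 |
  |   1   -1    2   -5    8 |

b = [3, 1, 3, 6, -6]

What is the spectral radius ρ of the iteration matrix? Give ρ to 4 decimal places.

0.3790

A = D + L + U where D = diag(-89, 8, 79, -79, 8).
Jacobi: T = -D⁻¹(L+U), T[0,4] = -(-6)/(-89) = -0.0674; T[0,0] = 0.
  T[0,:] = [+0.0000, +0.0337, +0.0449, +0.0674, -0.0674]
  T[1,:] = [-0.1250, +0.0000, +0.2500, -0.2500, +0.7500]
  T[2,:] = [+0.0759, +0.0506, +0.0000, -0.0633, +0.0253]
  T[3,:] = [-0.0759, -0.0633, -0.0127, +0.0000, -0.0633]
  T[4,:] = [-0.1250, +0.1250, -0.2500, +0.6250, +0.0000]
|eigenvalues of T|: 0.3790, 0.3194, 0.3194, 0.0493, 0.0493.
ρ(T) = max|λ| = 0.3790; 0.3790 < 1, so it converges for any x₀.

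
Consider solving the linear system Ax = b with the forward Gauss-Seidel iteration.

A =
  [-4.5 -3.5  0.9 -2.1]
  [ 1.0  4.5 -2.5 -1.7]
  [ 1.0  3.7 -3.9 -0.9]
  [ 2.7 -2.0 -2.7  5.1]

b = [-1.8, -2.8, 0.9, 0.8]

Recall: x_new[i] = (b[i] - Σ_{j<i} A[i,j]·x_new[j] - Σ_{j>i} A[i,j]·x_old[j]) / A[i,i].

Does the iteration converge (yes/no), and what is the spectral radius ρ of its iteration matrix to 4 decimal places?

yes, ρ = 0.9263

Write A = D+L+U with D = diag(-4.5, 4.5, -3.9, 5.1).
Gauss-Seidel: T = -(D+L)⁻¹U, row 0 first, T[0,1] = -(-3.5)/(-4.5) = -0.7778; later rows by forward substitution.
  T[0,:] = [+0.0000 -0.7778 +0.2000 -0.4667]
  T[1,:] = [+0.0000 +0.1728 +0.5111 +0.4815]
  T[2,:] = [+0.0000 -0.0355 +0.5362 +0.1064]
  T[3,:] = [+0.0000 +0.4608 +0.3784 +0.4922]
moduli |λ_i(T)| = 0.9263, 0.4129, 0.1380, 0.0000.
ρ(T) = max|λ| = 0.9263; 0.9263 < 1 ⇒ converges.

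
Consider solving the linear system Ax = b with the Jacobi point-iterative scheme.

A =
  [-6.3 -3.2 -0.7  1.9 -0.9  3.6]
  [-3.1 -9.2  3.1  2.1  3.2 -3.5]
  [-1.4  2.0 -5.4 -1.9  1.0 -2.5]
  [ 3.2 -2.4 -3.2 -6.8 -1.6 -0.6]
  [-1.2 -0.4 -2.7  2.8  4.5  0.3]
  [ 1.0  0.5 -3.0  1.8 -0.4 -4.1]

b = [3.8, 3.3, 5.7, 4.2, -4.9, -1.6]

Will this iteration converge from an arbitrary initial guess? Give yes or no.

A = D + L + U where D = diag(-6.3, -9.2, -5.4, -6.8, 4.5, -4.1).
Jacobi T = -D⁻¹(L+U): T[0,4] = -(-0.9)/(-6.3) = -0.1429; T[0,0] = 0.
  T[0,:] = [+0.0000, -0.5079, -0.1111, +0.3016, -0.1429, +0.5714]
  T[1,:] = [-0.3370, +0.0000, +0.3370, +0.2283, +0.3478, -0.3804]
  T[2,:] = [-0.2593, +0.3704, +0.0000, -0.3519, +0.1852, -0.4630]
  T[3,:] = [+0.4706, -0.3529, -0.4706, +0.0000, -0.2353, -0.0882]
  T[4,:] = [+0.2667, +0.0889, +0.6000, -0.6222, +0.0000, -0.0667]
  T[5,:] = [+0.2439, +0.1220, -0.7317, +0.4390, -0.0976, +0.0000]
|λ(T)| sorted: 1.4255, 0.8351, 0.5299, 0.5299, 0.3122, 0.0836.
ρ(T) = max|λ| = 1.4255; 1.4255 > 1, so it fails to converge.

no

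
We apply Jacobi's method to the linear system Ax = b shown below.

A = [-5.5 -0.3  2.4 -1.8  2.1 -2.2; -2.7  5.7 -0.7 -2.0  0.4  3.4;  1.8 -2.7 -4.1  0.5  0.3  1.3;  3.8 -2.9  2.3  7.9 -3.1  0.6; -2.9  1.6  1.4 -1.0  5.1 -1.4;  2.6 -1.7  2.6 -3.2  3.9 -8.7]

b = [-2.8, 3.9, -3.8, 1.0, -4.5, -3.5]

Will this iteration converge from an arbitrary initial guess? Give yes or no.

no

Write A = D+L+U with D = diag(-5.5, 5.7, -4.1, 7.9, 5.1, -8.7).
Jacobi T = -D⁻¹(L+U): T[0,1] = -(-0.3)/(-5.5) = -0.0545; T[0,0] = 0.
  T[0,:] = [+0.0000 -0.0545 +0.4364 -0.3273 +0.3818 -0.4000]
  T[1,:] = [+0.4737 +0.0000 +0.1228 +0.3509 -0.0702 -0.5965]
  T[2,:] = [+0.4390 -0.6585 +0.0000 +0.1220 +0.0732 +0.3171]
  T[3,:] = [-0.4810 +0.3671 -0.2911 +0.0000 +0.3924 -0.0759]
  T[4,:] = [+0.5686 -0.3137 -0.2745 +0.1961 +0.0000 +0.2745]
  T[5,:] = [+0.2989 -0.1954 +0.2989 -0.3678 +0.4483 +0.0000]
|eigenvalues of T|: 1.1409, 0.9192, 0.4460, 0.4460, 0.1761, 0.1761.
ρ = 1.1409; 1.1409 > 1, so it fails to converge.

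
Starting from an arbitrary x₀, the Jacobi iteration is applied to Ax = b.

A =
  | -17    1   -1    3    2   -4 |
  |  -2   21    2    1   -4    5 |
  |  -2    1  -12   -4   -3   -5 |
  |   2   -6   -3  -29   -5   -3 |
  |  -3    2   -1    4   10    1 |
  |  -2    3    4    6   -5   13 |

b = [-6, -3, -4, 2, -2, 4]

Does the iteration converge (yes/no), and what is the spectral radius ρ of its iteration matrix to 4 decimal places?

Write A = D+L+U with D = diag(-17, 21, -12, -29, 10, 13).
T_J = -D⁻¹(L+U): T[5,4] = -(-5)/(13) = +0.3846; T[5,5] = 0.
  T[0,:] = [+0.0000  +0.0588  -0.0588  +0.1765  +0.1176  -0.2353]
  T[1,:] = [+0.0952  +0.0000  -0.0952  -0.0476  +0.1905  -0.2381]
  T[2,:] = [-0.1667  +0.0833  +0.0000  -0.3333  -0.2500  -0.4167]
  T[3,:] = [+0.0690  -0.2069  -0.1034  +0.0000  -0.1724  -0.1034]
  T[4,:] = [+0.3000  -0.2000  +0.1000  -0.4000  +0.0000  -0.1000]
  T[5,:] = [+0.1538  -0.2308  -0.3077  -0.4615  +0.3846  +0.0000]
|λ(T)| sorted: 0.5963, 0.4000, 0.4000, 0.2384, 0.1214, 0.1214.
ρ(T) = max|λ| = 0.5963; 0.5963 < 1, so it converges for any x₀.

yes, ρ = 0.5963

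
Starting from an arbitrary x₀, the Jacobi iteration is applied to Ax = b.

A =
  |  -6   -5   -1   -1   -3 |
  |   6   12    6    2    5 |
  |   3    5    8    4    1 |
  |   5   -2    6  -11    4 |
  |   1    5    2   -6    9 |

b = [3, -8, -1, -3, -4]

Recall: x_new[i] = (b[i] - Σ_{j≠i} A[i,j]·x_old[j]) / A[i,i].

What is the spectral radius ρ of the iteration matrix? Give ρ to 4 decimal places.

A = D + L + U where D = diag(-6, 12, 8, -11, 9).
T_J = -D⁻¹(L+U): T[2,3] = -(4)/(8) = -0.5000; T[2,2] = 0.
  T[0,:] = [+0.0000 -0.8333 -0.1667 -0.1667 -0.5000]
  T[1,:] = [-0.5000 +0.0000 -0.5000 -0.1667 -0.4167]
  T[2,:] = [-0.3750 -0.6250 +0.0000 -0.5000 -0.1250]
  T[3,:] = [+0.4545 -0.1818 +0.5455 +0.0000 +0.3636]
  T[4,:] = [-0.1111 -0.5556 -0.2222 +0.6667 +0.0000]
|λ(T)| sorted: 1.2113, 0.7499, 0.2551, 0.2551, 0.0641.
ρ(T) = max|λ| = 1.2113; 1.2113 > 1: divergent.

1.2113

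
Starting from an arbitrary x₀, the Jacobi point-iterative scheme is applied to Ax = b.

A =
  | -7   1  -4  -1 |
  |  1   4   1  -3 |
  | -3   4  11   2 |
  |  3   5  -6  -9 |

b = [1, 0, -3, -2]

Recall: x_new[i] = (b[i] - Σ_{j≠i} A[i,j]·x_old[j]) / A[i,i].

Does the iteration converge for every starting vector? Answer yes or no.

Write A = D+L+U with D = diag(-7, 4, 11, -9).
T_J = -D⁻¹(L+U): T[3,1] = -(5)/(-9) = +0.5556; T[3,3] = 0.
  T[0,:] = [+0.0000 +0.1429 -0.5714 -0.1429]
  T[1,:] = [-0.2500 +0.0000 -0.2500 +0.7500]
  T[2,:] = [+0.2727 -0.3636 +0.0000 -0.1818]
  T[3,:] = [+0.3333 +0.5556 -0.6667 +0.0000]
eigenvalue magnitudes: 0.9014, 0.5295, 0.4754, 0.4754.
ρ = 0.9014; 0.9014 < 1, so it converges for any x₀.

yes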